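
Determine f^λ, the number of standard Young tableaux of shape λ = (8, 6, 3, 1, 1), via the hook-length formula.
# SYT of shape (8, 6, 3, 1, 1) = 18106088

Hook-length formula: f^λ = n! / Π hook(c), product over all cells c of the Young diagram. For λ = (8, 6, 3, 1, 1), n = 19 boxes. Hook lengths by row (left-to-right, top-to-bottom): [12, 9, 8, 6, 5, 4, 2, 1]; [9, 6, 5, 3, 2, 1]; [5, 2, 1]; [2]; [1]. Product of hooks = 6718464000. So f^λ = 19! / 6718464000 = 121645100408832000 / 6718464000 = 18106088.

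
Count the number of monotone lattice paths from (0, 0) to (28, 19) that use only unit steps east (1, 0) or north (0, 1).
Number of paths = 6973199770790

A monotone lattice path from (0, 0) to (28, 19) consists of 28 east steps and 19 north steps in some order, so it is determined by which 28 of the 47 steps are east. The count is C(47, 28) = 6973199770790.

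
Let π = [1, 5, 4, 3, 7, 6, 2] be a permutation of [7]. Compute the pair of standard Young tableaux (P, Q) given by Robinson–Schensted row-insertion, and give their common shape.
P = [1, 2, 6] / [3, 7] / [4] / [5];  Q = [1, 2, 5] / [3, 6] / [4] / [7];  common shape = (3, 2, 1, 1)

Row-insert the values π_1, π_2, … into P one at a time, bumping the leftmost entry strictly greater than the inserted value down to the next row. The recording tableau Q records, in position (i, j), the step at which that cell was added to P.
  Insert 1 (step 1): P = [1];  Q = [1]
  Insert 5 (step 2): P = [1, 5];  Q = [1, 2]
  Insert 4 (step 3): P = [1, 4] / [5];  Q = [1, 2] / [3]
  Insert 3 (step 4): P = [1, 3] / [4] / [5];  Q = [1, 2] / [3] / [4]
  Insert 7 (step 5): P = [1, 3, 7] / [4] / [5];  Q = [1, 2, 5] / [3] / [4]
  Insert 6 (step 6): P = [1, 3, 6] / [4, 7] / [5];  Q = [1, 2, 5] / [3, 6] / [4]
  Insert 2 (step 7): P = [1, 2, 6] / [3, 7] / [4] / [5];  Q = [1, 2, 5] / [3, 6] / [4] / [7]
Final shape: (3, 2, 1, 1).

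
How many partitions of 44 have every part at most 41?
p(44, parts ≤ 41) = 75171

Use the recurrence p(n, m) = p(n, m−1) + p(n−m, m): either the largest part is < m (count p(n, m−1)) or the largest part is exactly m (remove one copy of m, count p(n−m, m)). With p(0, ·) = 1 this gives p(44, parts ≤ 41) = 75171. (By conjugating Young diagrams, this also counts partitions of 44 into at most 41 parts.)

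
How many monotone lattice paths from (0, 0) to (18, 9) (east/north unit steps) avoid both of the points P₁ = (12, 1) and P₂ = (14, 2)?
Number of paths = 4621056

Inclusion–exclusion. Total paths: C(27, 18) = 4686825. Through P₁: C(13, 12)·C(14, 6) = 39039. Through P₂: C(16, 14)·C(11, 4) = 39600. Since P₁ is strictly southwest of P₂, a monotone path through both must visit P₁ then P₂; paths through both = C(13, 12)·C(3, 2)·C(11, 4) = 12870. Avoid both = 4686825 − 39039 − 39600 + 12870 = 4621056.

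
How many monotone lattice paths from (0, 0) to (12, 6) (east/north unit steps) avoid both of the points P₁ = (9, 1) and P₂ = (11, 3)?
Number of paths = 16788

Inclusion–exclusion. Total paths: C(18, 12) = 18564. Through P₁: C(10, 9)·C(8, 3) = 560. Through P₂: C(14, 11)·C(4, 1) = 1456. Since P₁ is strictly southwest of P₂, a monotone path through both must visit P₁ then P₂; paths through both = C(10, 9)·C(4, 2)·C(4, 1) = 240. Avoid both = 18564 − 560 − 1456 + 240 = 16788.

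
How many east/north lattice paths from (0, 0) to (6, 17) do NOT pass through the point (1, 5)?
Number of paths = 63819

Total paths from (0, 0) to (6, 17): C(23, 6) = 100947. Paths through (1, 5): (paths (0, 0) → (1, 5)) × (paths (1, 5) → (6, 17)) = C(6, 1) · C(17, 5) = 6 · 6188 = 37128. Avoidance count = 100947 − 37128 = 63819.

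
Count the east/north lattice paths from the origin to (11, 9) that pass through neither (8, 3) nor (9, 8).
Number of paths = 84140

Inclusion–exclusion. Total paths: C(20, 11) = 167960. Through P₁: C(11, 8)·C(9, 3) = 13860. Through P₂: C(17, 9)·C(3, 2) = 72930. Since P₁ is strictly southwest of P₂, a monotone path through both must visit P₁ then P₂; paths through both = C(11, 8)·C(6, 1)·C(3, 2) = 2970. Avoid both = 167960 − 13860 − 72930 + 2970 = 84140.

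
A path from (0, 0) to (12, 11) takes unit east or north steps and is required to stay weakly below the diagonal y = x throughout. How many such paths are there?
Number of paths = 208012

By the reflection principle (André's argument), the number of monotone paths to (12, 11) with n ≤ m that never go above y = x is C(23, 12) − C(23, 13) = 1352078 − 1144066 = 208012.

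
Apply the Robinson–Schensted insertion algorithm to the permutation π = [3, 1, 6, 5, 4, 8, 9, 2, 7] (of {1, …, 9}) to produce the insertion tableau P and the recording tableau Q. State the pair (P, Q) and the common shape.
P = [1, 2, 7, 9] / [3, 4, 8] / [5] / [6];  Q = [1, 3, 6, 7] / [2, 4, 9] / [5] / [8];  common shape = (4, 3, 1, 1)

Row-insert the values π_1, π_2, … into P one at a time, bumping the leftmost entry strictly greater than the inserted value down to the next row. The recording tableau Q records, in position (i, j), the step at which that cell was added to P.
  Insert 3 (step 1): P = [3];  Q = [1]
  Insert 1 (step 2): P = [1] / [3];  Q = [1] / [2]
  Insert 6 (step 3): P = [1, 6] / [3];  Q = [1, 3] / [2]
  Insert 5 (step 4): P = [1, 5] / [3, 6];  Q = [1, 3] / [2, 4]
  Insert 4 (step 5): P = [1, 4] / [3, 5] / [6];  Q = [1, 3] / [2, 4] / [5]
  Insert 8 (step 6): P = [1, 4, 8] / [3, 5] / [6];  Q = [1, 3, 6] / [2, 4] / [5]
  Insert 9 (step 7): P = [1, 4, 8, 9] / [3, 5] / [6];  Q = [1, 3, 6, 7] / [2, 4] / [5]
  Insert 2 (step 8): P = [1, 2, 8, 9] / [3, 4] / [5] / [6];  Q = [1, 3, 6, 7] / [2, 4] / [5] / [8]
  Insert 7 (step 9): P = [1, 2, 7, 9] / [3, 4, 8] / [5] / [6];  Q = [1, 3, 6, 7] / [2, 4, 9] / [5] / [8]
Final shape: (4, 3, 1, 1).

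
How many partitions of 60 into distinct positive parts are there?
q(60) = 10880

A partition into distinct parts is a strictly decreasing sequence summing to n. The recurrence d(n, m) = d(n, m−1) + d(n−m, m−1) (use part m at most once) with q(n) = d(n, n) gives q(60) = 10880. (Euler's theorem: # distinct-part partitions = # odd-part partitions.)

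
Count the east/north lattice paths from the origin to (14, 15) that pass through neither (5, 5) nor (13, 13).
Number of paths = 32807424

Inclusion–exclusion. Total paths: C(29, 14) = 77558760. Through P₁: C(10, 5)·C(19, 9) = 23279256. Through P₂: C(26, 13)·C(3, 1) = 31201800. Since P₁ is strictly southwest of P₂, a monotone path through both must visit P₁ then P₂; paths through both = C(10, 5)·C(16, 8)·C(3, 1) = 9729720. Avoid both = 77558760 − 23279256 − 31201800 + 9729720 = 32807424.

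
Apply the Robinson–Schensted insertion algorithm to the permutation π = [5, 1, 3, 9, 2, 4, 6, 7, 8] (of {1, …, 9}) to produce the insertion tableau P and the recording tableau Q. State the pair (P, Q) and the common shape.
P = [1, 2, 4, 6, 7, 8] / [3, 9] / [5];  Q = [1, 3, 4, 7, 8, 9] / [2, 6] / [5];  common shape = (6, 2, 1)

Row-insert the values π_1, π_2, … into P one at a time, bumping the leftmost entry strictly greater than the inserted value down to the next row. The recording tableau Q records, in position (i, j), the step at which that cell was added to P.
  Insert 5 (step 1): P = [5];  Q = [1]
  Insert 1 (step 2): P = [1] / [5];  Q = [1] / [2]
  Insert 3 (step 3): P = [1, 3] / [5];  Q = [1, 3] / [2]
  Insert 9 (step 4): P = [1, 3, 9] / [5];  Q = [1, 3, 4] / [2]
  Insert 2 (step 5): P = [1, 2, 9] / [3] / [5];  Q = [1, 3, 4] / [2] / [5]
  Insert 4 (step 6): P = [1, 2, 4] / [3, 9] / [5];  Q = [1, 3, 4] / [2, 6] / [5]
  Insert 6 (step 7): P = [1, 2, 4, 6] / [3, 9] / [5];  Q = [1, 3, 4, 7] / [2, 6] / [5]
  Insert 7 (step 8): P = [1, 2, 4, 6, 7] / [3, 9] / [5];  Q = [1, 3, 4, 7, 8] / [2, 6] / [5]
  Insert 8 (step 9): P = [1, 2, 4, 6, 7, 8] / [3, 9] / [5];  Q = [1, 3, 4, 7, 8, 9] / [2, 6] / [5]
Final shape: (6, 2, 1).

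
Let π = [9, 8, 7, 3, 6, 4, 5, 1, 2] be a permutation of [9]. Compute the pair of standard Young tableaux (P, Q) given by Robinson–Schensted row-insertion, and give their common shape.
P = [1, 2, 5] / [3, 4] / [6] / [7] / [8] / [9];  Q = [1, 5, 7] / [2, 9] / [3] / [4] / [6] / [8];  common shape = (3, 2, 1, 1, 1, 1)

Row-insert the values π_1, π_2, … into P one at a time, bumping the leftmost entry strictly greater than the inserted value down to the next row. The recording tableau Q records, in position (i, j), the step at which that cell was added to P.
  Insert 9 (step 1): P = [9];  Q = [1]
  Insert 8 (step 2): P = [8] / [9];  Q = [1] / [2]
  Insert 7 (step 3): P = [7] / [8] / [9];  Q = [1] / [2] / [3]
  Insert 3 (step 4): P = [3] / [7] / [8] / [9];  Q = [1] / [2] / [3] / [4]
  Insert 6 (step 5): P = [3, 6] / [7] / [8] / [9];  Q = [1, 5] / [2] / [3] / [4]
  Insert 4 (step 6): P = [3, 4] / [6] / [7] / [8] / [9];  Q = [1, 5] / [2] / [3] / [4] / [6]
  Insert 5 (step 7): P = [3, 4, 5] / [6] / [7] / [8] / [9];  Q = [1, 5, 7] / [2] / [3] / [4] / [6]
  Insert 1 (step 8): P = [1, 4, 5] / [3] / [6] / [7] / [8] / [9];  Q = [1, 5, 7] / [2] / [3] / [4] / [6] / [8]
  Insert 2 (step 9): P = [1, 2, 5] / [3, 4] / [6] / [7] / [8] / [9];  Q = [1, 5, 7] / [2, 9] / [3] / [4] / [6] / [8]
Final shape: (3, 2, 1, 1, 1, 1).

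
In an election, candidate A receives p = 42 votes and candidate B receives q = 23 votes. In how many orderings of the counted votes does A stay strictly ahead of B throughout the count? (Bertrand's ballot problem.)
Strict-lead orderings = 66373979148761760

Total orderings of the 65 votes with 42 for A: C(65, 42) = 227068876035237600. By the Bertrand ballot formula (Cycle Lemma / reflection principle), the number of orderings in which A is strictly ahead of B throughout is (p − q)/(p + q) · C(p + q, p) = (42 − 23)/(42 + 23) · 227068876035237600 = 66373979148761760.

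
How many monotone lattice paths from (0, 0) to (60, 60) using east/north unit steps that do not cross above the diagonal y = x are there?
C_60 = 1583850964596120042686772779038896

These NE paths below the diagonal are counted by the Catalan number C_n = (1/(n + 1)) · C(2n, n). For n = 60: C_60 = (1/61) · C(120, 60) = 96614908840363322603893139521372656/61 = 1583850964596120042686772779038896.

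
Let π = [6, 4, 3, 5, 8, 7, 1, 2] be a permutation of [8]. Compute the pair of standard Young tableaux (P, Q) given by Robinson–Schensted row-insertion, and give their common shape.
P = [1, 2, 7] / [3, 5] / [4, 8] / [6];  Q = [1, 4, 5] / [2, 6] / [3, 8] / [7];  common shape = (3, 2, 2, 1)

Row-insert the values π_1, π_2, … into P one at a time, bumping the leftmost entry strictly greater than the inserted value down to the next row. The recording tableau Q records, in position (i, j), the step at which that cell was added to P.
  Insert 6 (step 1): P = [6];  Q = [1]
  Insert 4 (step 2): P = [4] / [6];  Q = [1] / [2]
  Insert 3 (step 3): P = [3] / [4] / [6];  Q = [1] / [2] / [3]
  Insert 5 (step 4): P = [3, 5] / [4] / [6];  Q = [1, 4] / [2] / [3]
  Insert 8 (step 5): P = [3, 5, 8] / [4] / [6];  Q = [1, 4, 5] / [2] / [3]
  Insert 7 (step 6): P = [3, 5, 7] / [4, 8] / [6];  Q = [1, 4, 5] / [2, 6] / [3]
  Insert 1 (step 7): P = [1, 5, 7] / [3, 8] / [4] / [6];  Q = [1, 4, 5] / [2, 6] / [3] / [7]
  Insert 2 (step 8): P = [1, 2, 7] / [3, 5] / [4, 8] / [6];  Q = [1, 4, 5] / [2, 6] / [3, 8] / [7]
Final shape: (3, 2, 2, 1).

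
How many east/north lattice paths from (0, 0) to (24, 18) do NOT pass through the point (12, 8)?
Number of paths = 272239124430

Total paths from (0, 0) to (24, 18): C(42, 24) = 353697121050. Paths through (12, 8): (paths (0, 0) → (12, 8)) × (paths (12, 8) → (24, 18)) = C(20, 12) · C(22, 12) = 125970 · 646646 = 81457996620. Avoidance count = 353697121050 − 81457996620 = 272239124430.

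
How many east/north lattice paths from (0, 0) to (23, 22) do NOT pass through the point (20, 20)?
Number of paths = 2738250075600

Total paths from (0, 0) to (23, 22): C(45, 23) = 4116715363800. Paths through (20, 20): (paths (0, 0) → (20, 20)) × (paths (20, 20) → (23, 22)) = C(40, 20) · C(5, 3) = 137846528820 · 10 = 1378465288200. Avoidance count = 4116715363800 − 1378465288200 = 2738250075600.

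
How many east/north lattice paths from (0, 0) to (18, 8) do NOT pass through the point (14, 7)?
Number of paths = 980875

Total paths from (0, 0) to (18, 8): C(26, 18) = 1562275. Paths through (14, 7): (paths (0, 0) → (14, 7)) × (paths (14, 7) → (18, 8)) = C(21, 14) · C(5, 4) = 116280 · 5 = 581400. Avoidance count = 1562275 − 581400 = 980875.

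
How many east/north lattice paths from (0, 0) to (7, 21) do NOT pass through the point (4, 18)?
Number of paths = 1037740

Total paths from (0, 0) to (7, 21): C(28, 7) = 1184040. Paths through (4, 18): (paths (0, 0) → (4, 18)) × (paths (4, 18) → (7, 21)) = C(22, 4) · C(6, 3) = 7315 · 20 = 146300. Avoidance count = 1184040 − 146300 = 1037740.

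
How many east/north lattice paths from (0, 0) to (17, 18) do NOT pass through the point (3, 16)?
Number of paths = 4537451370

Total paths from (0, 0) to (17, 18): C(35, 17) = 4537567650. Paths through (3, 16): (paths (0, 0) → (3, 16)) × (paths (3, 16) → (17, 18)) = C(19, 3) · C(16, 14) = 969 · 120 = 116280. Avoidance count = 4537567650 − 116280 = 4537451370.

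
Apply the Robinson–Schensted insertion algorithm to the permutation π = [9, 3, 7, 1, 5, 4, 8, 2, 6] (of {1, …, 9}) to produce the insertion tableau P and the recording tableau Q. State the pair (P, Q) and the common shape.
P = [1, 2, 6] / [3, 4, 8] / [5] / [7] / [9];  Q = [1, 3, 7] / [2, 5, 9] / [4] / [6] / [8];  common shape = (3, 3, 1, 1, 1)

Row-insert the values π_1, π_2, … into P one at a time, bumping the leftmost entry strictly greater than the inserted value down to the next row. The recording tableau Q records, in position (i, j), the step at which that cell was added to P.
  Insert 9 (step 1): P = [9];  Q = [1]
  Insert 3 (step 2): P = [3] / [9];  Q = [1] / [2]
  Insert 7 (step 3): P = [3, 7] / [9];  Q = [1, 3] / [2]
  Insert 1 (step 4): P = [1, 7] / [3] / [9];  Q = [1, 3] / [2] / [4]
  Insert 5 (step 5): P = [1, 5] / [3, 7] / [9];  Q = [1, 3] / [2, 5] / [4]
  Insert 4 (step 6): P = [1, 4] / [3, 5] / [7] / [9];  Q = [1, 3] / [2, 5] / [4] / [6]
  Insert 8 (step 7): P = [1, 4, 8] / [3, 5] / [7] / [9];  Q = [1, 3, 7] / [2, 5] / [4] / [6]
  Insert 2 (step 8): P = [1, 2, 8] / [3, 4] / [5] / [7] / [9];  Q = [1, 3, 7] / [2, 5] / [4] / [6] / [8]
  Insert 6 (step 9): P = [1, 2, 6] / [3, 4, 8] / [5] / [7] / [9];  Q = [1, 3, 7] / [2, 5, 9] / [4] / [6] / [8]
Final shape: (3, 3, 1, 1, 1).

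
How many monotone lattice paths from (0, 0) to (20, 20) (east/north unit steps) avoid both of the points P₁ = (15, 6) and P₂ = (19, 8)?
Number of paths = 137197267533

Inclusion–exclusion. Total paths: C(40, 20) = 137846528820. Through P₁: C(21, 15)·C(19, 5) = 630981792. Through P₂: C(27, 19)·C(13, 1) = 28860975. Since P₁ is strictly southwest of P₂, a monotone path through both must visit P₁ then P₂; paths through both = C(21, 15)·C(6, 4)·C(13, 1) = 10581480. Avoid both = 137846528820 − 630981792 − 28860975 + 10581480 = 137197267533.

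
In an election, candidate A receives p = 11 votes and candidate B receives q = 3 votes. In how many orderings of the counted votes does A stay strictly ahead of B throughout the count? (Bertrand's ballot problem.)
Strict-lead orderings = 208

Total orderings of the 14 votes with 11 for A: C(14, 11) = 364. By the Bertrand ballot formula (Cycle Lemma / reflection principle), the number of orderings in which A is strictly ahead of B throughout is (p − q)/(p + q) · C(p + q, p) = (11 − 3)/(11 + 3) · 364 = 208.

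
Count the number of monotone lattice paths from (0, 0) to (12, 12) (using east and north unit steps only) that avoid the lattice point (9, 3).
Number of paths = 2655756

Total paths from (0, 0) to (12, 12): C(24, 12) = 2704156. Paths through (9, 3): (paths (0, 0) → (9, 3)) × (paths (9, 3) → (12, 12)) = C(12, 9) · C(12, 3) = 220 · 220 = 48400. Avoidance count = 2704156 − 48400 = 2655756.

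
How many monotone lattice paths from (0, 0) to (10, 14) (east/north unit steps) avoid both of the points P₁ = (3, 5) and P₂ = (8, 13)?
Number of paths = 926362

Inclusion–exclusion. Total paths: C(24, 10) = 1961256. Through P₁: C(8, 3)·C(16, 7) = 640640. Through P₂: C(21, 8)·C(3, 2) = 610470. Since P₁ is strictly southwest of P₂, a monotone path through both must visit P₁ then P₂; paths through both = C(8, 3)·C(13, 5)·C(3, 2) = 216216. Avoid both = 1961256 − 640640 − 610470 + 216216 = 926362.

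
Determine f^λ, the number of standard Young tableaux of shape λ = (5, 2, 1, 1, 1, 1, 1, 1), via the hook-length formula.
# SYT of shape (5, 2, 1, 1, 1, 1, 1, 1) = 3003

Hook-length formula: f^λ = n! / Π hook(c), product over all cells c of the Young diagram. For λ = (5, 2, 1, 1, 1, 1, 1, 1), n = 13 boxes. Hook lengths by row (left-to-right, top-to-bottom): [12, 5, 3, 2, 1]; [8, 1]; [6]; [5]; [4]; [3]; [2]; [1]. Product of hooks = 2073600. So f^λ = 13! / 2073600 = 6227020800 / 2073600 = 3003.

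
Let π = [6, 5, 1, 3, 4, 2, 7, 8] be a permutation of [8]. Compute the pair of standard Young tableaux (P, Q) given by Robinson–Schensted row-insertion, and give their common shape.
P = [1, 2, 4, 7, 8] / [3] / [5] / [6];  Q = [1, 4, 5, 7, 8] / [2] / [3] / [6];  common shape = (5, 1, 1, 1)

Row-insert the values π_1, π_2, … into P one at a time, bumping the leftmost entry strictly greater than the inserted value down to the next row. The recording tableau Q records, in position (i, j), the step at which that cell was added to P.
  Insert 6 (step 1): P = [6];  Q = [1]
  Insert 5 (step 2): P = [5] / [6];  Q = [1] / [2]
  Insert 1 (step 3): P = [1] / [5] / [6];  Q = [1] / [2] / [3]
  Insert 3 (step 4): P = [1, 3] / [5] / [6];  Q = [1, 4] / [2] / [3]
  Insert 4 (step 5): P = [1, 3, 4] / [5] / [6];  Q = [1, 4, 5] / [2] / [3]
  Insert 2 (step 6): P = [1, 2, 4] / [3] / [5] / [6];  Q = [1, 4, 5] / [2] / [3] / [6]
  Insert 7 (step 7): P = [1, 2, 4, 7] / [3] / [5] / [6];  Q = [1, 4, 5, 7] / [2] / [3] / [6]
  Insert 8 (step 8): P = [1, 2, 4, 7, 8] / [3] / [5] / [6];  Q = [1, 4, 5, 7, 8] / [2] / [3] / [6]
Final shape: (5, 1, 1, 1).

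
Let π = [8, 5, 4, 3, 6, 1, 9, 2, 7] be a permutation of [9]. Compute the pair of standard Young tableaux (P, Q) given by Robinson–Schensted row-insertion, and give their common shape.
P = [1, 2, 7] / [3, 6, 9] / [4] / [5] / [8];  Q = [1, 5, 7] / [2, 8, 9] / [3] / [4] / [6];  common shape = (3, 3, 1, 1, 1)

Row-insert the values π_1, π_2, … into P one at a time, bumping the leftmost entry strictly greater than the inserted value down to the next row. The recording tableau Q records, in position (i, j), the step at which that cell was added to P.
  Insert 8 (step 1): P = [8];  Q = [1]
  Insert 5 (step 2): P = [5] / [8];  Q = [1] / [2]
  Insert 4 (step 3): P = [4] / [5] / [8];  Q = [1] / [2] / [3]
  Insert 3 (step 4): P = [3] / [4] / [5] / [8];  Q = [1] / [2] / [3] / [4]
  Insert 6 (step 5): P = [3, 6] / [4] / [5] / [8];  Q = [1, 5] / [2] / [3] / [4]
  Insert 1 (step 6): P = [1, 6] / [3] / [4] / [5] / [8];  Q = [1, 5] / [2] / [3] / [4] / [6]
  Insert 9 (step 7): P = [1, 6, 9] / [3] / [4] / [5] / [8];  Q = [1, 5, 7] / [2] / [3] / [4] / [6]
  Insert 2 (step 8): P = [1, 2, 9] / [3, 6] / [4] / [5] / [8];  Q = [1, 5, 7] / [2, 8] / [3] / [4] / [6]
  Insert 7 (step 9): P = [1, 2, 7] / [3, 6, 9] / [4] / [5] / [8];  Q = [1, 5, 7] / [2, 8, 9] / [3] / [4] / [6]
Final shape: (3, 3, 1, 1, 1).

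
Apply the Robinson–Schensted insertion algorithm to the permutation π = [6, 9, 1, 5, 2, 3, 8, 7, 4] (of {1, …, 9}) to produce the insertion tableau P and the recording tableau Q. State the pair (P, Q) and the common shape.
P = [1, 2, 3, 4] / [5, 7] / [6, 8] / [9];  Q = [1, 2, 6, 7] / [3, 4] / [5, 8] / [9];  common shape = (4, 2, 2, 1)

Row-insert the values π_1, π_2, … into P one at a time, bumping the leftmost entry strictly greater than the inserted value down to the next row. The recording tableau Q records, in position (i, j), the step at which that cell was added to P.
  Insert 6 (step 1): P = [6];  Q = [1]
  Insert 9 (step 2): P = [6, 9];  Q = [1, 2]
  Insert 1 (step 3): P = [1, 9] / [6];  Q = [1, 2] / [3]
  Insert 5 (step 4): P = [1, 5] / [6, 9];  Q = [1, 2] / [3, 4]
  Insert 2 (step 5): P = [1, 2] / [5, 9] / [6];  Q = [1, 2] / [3, 4] / [5]
  Insert 3 (step 6): P = [1, 2, 3] / [5, 9] / [6];  Q = [1, 2, 6] / [3, 4] / [5]
  Insert 8 (step 7): P = [1, 2, 3, 8] / [5, 9] / [6];  Q = [1, 2, 6, 7] / [3, 4] / [5]
  Insert 7 (step 8): P = [1, 2, 3, 7] / [5, 8] / [6, 9];  Q = [1, 2, 6, 7] / [3, 4] / [5, 8]
  Insert 4 (step 9): P = [1, 2, 3, 4] / [5, 7] / [6, 8] / [9];  Q = [1, 2, 6, 7] / [3, 4] / [5, 8] / [9]
Final shape: (4, 2, 2, 1).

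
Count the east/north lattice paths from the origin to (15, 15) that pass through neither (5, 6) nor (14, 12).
Number of paths = 83057324

Inclusion–exclusion. Total paths: C(30, 15) = 155117520. Through P₁: C(11, 5)·C(19, 10) = 42678636. Through P₂: C(26, 14)·C(4, 1) = 38630800. Since P₁ is strictly southwest of P₂, a monotone path through both must visit P₁ then P₂; paths through both = C(11, 5)·C(15, 9)·C(4, 1) = 9249240. Avoid both = 155117520 − 42678636 − 38630800 + 9249240 = 83057324.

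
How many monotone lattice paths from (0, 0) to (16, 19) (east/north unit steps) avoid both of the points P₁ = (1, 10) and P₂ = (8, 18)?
Number of paths = 4032122996

Inclusion–exclusion. Total paths: C(35, 16) = 4059928950. Through P₁: C(11, 1)·C(24, 15) = 14382544. Through P₂: C(26, 8)·C(9, 8) = 14060475. Since P₁ is strictly southwest of P₂, a monotone path through both must visit P₁ then P₂; paths through both = C(11, 1)·C(15, 7)·C(9, 8) = 637065. Avoid both = 4059928950 − 14382544 − 14060475 + 637065 = 4032122996.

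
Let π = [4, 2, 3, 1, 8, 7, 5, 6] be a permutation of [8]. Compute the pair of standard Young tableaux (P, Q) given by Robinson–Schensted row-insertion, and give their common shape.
P = [1, 3, 5, 6] / [2, 7] / [4, 8];  Q = [1, 3, 5, 8] / [2, 6] / [4, 7];  common shape = (4, 2, 2)

Row-insert the values π_1, π_2, … into P one at a time, bumping the leftmost entry strictly greater than the inserted value down to the next row. The recording tableau Q records, in position (i, j), the step at which that cell was added to P.
  Insert 4 (step 1): P = [4];  Q = [1]
  Insert 2 (step 2): P = [2] / [4];  Q = [1] / [2]
  Insert 3 (step 3): P = [2, 3] / [4];  Q = [1, 3] / [2]
  Insert 1 (step 4): P = [1, 3] / [2] / [4];  Q = [1, 3] / [2] / [4]
  Insert 8 (step 5): P = [1, 3, 8] / [2] / [4];  Q = [1, 3, 5] / [2] / [4]
  Insert 7 (step 6): P = [1, 3, 7] / [2, 8] / [4];  Q = [1, 3, 5] / [2, 6] / [4]
  Insert 5 (step 7): P = [1, 3, 5] / [2, 7] / [4, 8];  Q = [1, 3, 5] / [2, 6] / [4, 7]
  Insert 6 (step 8): P = [1, 3, 5, 6] / [2, 7] / [4, 8];  Q = [1, 3, 5, 8] / [2, 6] / [4, 7]
Final shape: (4, 2, 2).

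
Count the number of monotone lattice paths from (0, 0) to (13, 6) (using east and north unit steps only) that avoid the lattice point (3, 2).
Number of paths = 17122

Total paths from (0, 0) to (13, 6): C(19, 13) = 27132. Paths through (3, 2): (paths (0, 0) → (3, 2)) × (paths (3, 2) → (13, 6)) = C(5, 3) · C(14, 10) = 10 · 1001 = 10010. Avoidance count = 27132 − 10010 = 17122.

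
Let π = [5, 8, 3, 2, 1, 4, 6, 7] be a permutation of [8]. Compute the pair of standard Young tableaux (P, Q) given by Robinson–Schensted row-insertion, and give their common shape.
P = [1, 4, 6, 7] / [2, 8] / [3] / [5];  Q = [1, 2, 7, 8] / [3, 6] / [4] / [5];  common shape = (4, 2, 1, 1)

Row-insert the values π_1, π_2, … into P one at a time, bumping the leftmost entry strictly greater than the inserted value down to the next row. The recording tableau Q records, in position (i, j), the step at which that cell was added to P.
  Insert 5 (step 1): P = [5];  Q = [1]
  Insert 8 (step 2): P = [5, 8];  Q = [1, 2]
  Insert 3 (step 3): P = [3, 8] / [5];  Q = [1, 2] / [3]
  Insert 2 (step 4): P = [2, 8] / [3] / [5];  Q = [1, 2] / [3] / [4]
  Insert 1 (step 5): P = [1, 8] / [2] / [3] / [5];  Q = [1, 2] / [3] / [4] / [5]
  Insert 4 (step 6): P = [1, 4] / [2, 8] / [3] / [5];  Q = [1, 2] / [3, 6] / [4] / [5]
  Insert 6 (step 7): P = [1, 4, 6] / [2, 8] / [3] / [5];  Q = [1, 2, 7] / [3, 6] / [4] / [5]
  Insert 7 (step 8): P = [1, 4, 6, 7] / [2, 8] / [3] / [5];  Q = [1, 2, 7, 8] / [3, 6] / [4] / [5]
Final shape: (4, 2, 1, 1).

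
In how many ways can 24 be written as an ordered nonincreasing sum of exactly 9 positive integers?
p(24, 9 parts) = 157

Partitions of n into exactly k parts are in bijection with partitions of n − k into at most k parts (subtract 1 from each part). So p(24, exactly 9) = p(15, parts ≤ 9). Computing via the recurrence p(m, j) = p(m, j−1) + p(m−j, j) gives 157.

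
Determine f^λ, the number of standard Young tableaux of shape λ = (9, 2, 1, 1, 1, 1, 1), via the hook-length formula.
# SYT of shape (9, 2, 1, 1, 1, 1, 1) = 36608

Hook-length formula: f^λ = n! / Π hook(c), product over all cells c of the Young diagram. For λ = (9, 2, 1, 1, 1, 1, 1), n = 16 boxes. Hook lengths by row (left-to-right, top-to-bottom): [15, 9, 7, 6, 5, 4, 3, 2, 1]; [7, 1]; [5]; [4]; [3]; [2]; [1]. Product of hooks = 571536000. So f^λ = 16! / 571536000 = 20922789888000 / 571536000 = 36608.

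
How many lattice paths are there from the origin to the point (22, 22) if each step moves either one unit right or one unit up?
Number of paths = 2104098963720

A monotone lattice path from (0, 0) to (22, 22) consists of 22 east steps and 22 north steps in some order, so it is determined by which 22 of the 44 steps are east. The count is C(44, 22) = 2104098963720.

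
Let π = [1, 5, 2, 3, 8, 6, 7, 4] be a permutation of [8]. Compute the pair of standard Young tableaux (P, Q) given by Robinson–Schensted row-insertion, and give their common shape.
P = [1, 2, 3, 4, 7] / [5, 6] / [8];  Q = [1, 2, 4, 5, 7] / [3, 6] / [8];  common shape = (5, 2, 1)

Row-insert the values π_1, π_2, … into P one at a time, bumping the leftmost entry strictly greater than the inserted value down to the next row. The recording tableau Q records, in position (i, j), the step at which that cell was added to P.
  Insert 1 (step 1): P = [1];  Q = [1]
  Insert 5 (step 2): P = [1, 5];  Q = [1, 2]
  Insert 2 (step 3): P = [1, 2] / [5];  Q = [1, 2] / [3]
  Insert 3 (step 4): P = [1, 2, 3] / [5];  Q = [1, 2, 4] / [3]
  Insert 8 (step 5): P = [1, 2, 3, 8] / [5];  Q = [1, 2, 4, 5] / [3]
  Insert 6 (step 6): P = [1, 2, 3, 6] / [5, 8];  Q = [1, 2, 4, 5] / [3, 6]
  Insert 7 (step 7): P = [1, 2, 3, 6, 7] / [5, 8];  Q = [1, 2, 4, 5, 7] / [3, 6]
  Insert 4 (step 8): P = [1, 2, 3, 4, 7] / [5, 6] / [8];  Q = [1, 2, 4, 5, 7] / [3, 6] / [8]
Final shape: (5, 2, 1).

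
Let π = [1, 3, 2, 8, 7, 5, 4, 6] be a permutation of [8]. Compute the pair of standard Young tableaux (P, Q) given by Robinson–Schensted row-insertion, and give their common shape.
P = [1, 2, 4, 6] / [3, 5] / [7] / [8];  Q = [1, 2, 4, 8] / [3, 5] / [6] / [7];  common shape = (4, 2, 1, 1)

Row-insert the values π_1, π_2, … into P one at a time, bumping the leftmost entry strictly greater than the inserted value down to the next row. The recording tableau Q records, in position (i, j), the step at which that cell was added to P.
  Insert 1 (step 1): P = [1];  Q = [1]
  Insert 3 (step 2): P = [1, 3];  Q = [1, 2]
  Insert 2 (step 3): P = [1, 2] / [3];  Q = [1, 2] / [3]
  Insert 8 (step 4): P = [1, 2, 8] / [3];  Q = [1, 2, 4] / [3]
  Insert 7 (step 5): P = [1, 2, 7] / [3, 8];  Q = [1, 2, 4] / [3, 5]
  Insert 5 (step 6): P = [1, 2, 5] / [3, 7] / [8];  Q = [1, 2, 4] / [3, 5] / [6]
  Insert 4 (step 7): P = [1, 2, 4] / [3, 5] / [7] / [8];  Q = [1, 2, 4] / [3, 5] / [6] / [7]
  Insert 6 (step 8): P = [1, 2, 4, 6] / [3, 5] / [7] / [8];  Q = [1, 2, 4, 8] / [3, 5] / [6] / [7]
Final shape: (4, 2, 1, 1).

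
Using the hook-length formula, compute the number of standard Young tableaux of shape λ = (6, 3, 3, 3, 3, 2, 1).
# SYT of shape (6, 3, 3, 3, 3, 2, 1) = 203693490

Hook-length formula: f^λ = n! / Π hook(c), product over all cells c of the Young diagram. For λ = (6, 3, 3, 3, 3, 2, 1), n = 21 boxes. Hook lengths by row (left-to-right, top-to-bottom): [12, 10, 8, 3, 2, 1]; [8, 6, 4]; [7, 5, 3]; [6, 4, 2]; [5, 3, 1]; [3, 1]; [1]. Product of hooks = 250822656000. So f^λ = 21! / 250822656000 = 51090942171709440000 / 250822656000 = 203693490.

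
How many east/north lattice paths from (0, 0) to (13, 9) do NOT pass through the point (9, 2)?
Number of paths = 479270

Total paths from (0, 0) to (13, 9): C(22, 13) = 497420. Paths through (9, 2): (paths (0, 0) → (9, 2)) × (paths (9, 2) → (13, 9)) = C(11, 9) · C(11, 4) = 55 · 330 = 18150. Avoidance count = 497420 − 18150 = 479270.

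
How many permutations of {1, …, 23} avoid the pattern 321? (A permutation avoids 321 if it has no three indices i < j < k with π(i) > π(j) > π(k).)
C_23 = 343059613650

These 321-avoiding permutations are counted by the Catalan number C_n = (1/(n + 1)) · C(2n, n). For n = 23: C_23 = (1/24) · C(46, 23) = 8233430727600/24 = 343059613650.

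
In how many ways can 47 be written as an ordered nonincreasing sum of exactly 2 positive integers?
p(47, 2 parts) = 23

Partitions of n into exactly k parts are in bijection with partitions of n − k into at most k parts (subtract 1 from each part). So p(47, exactly 2) = p(45, parts ≤ 2). Computing via the recurrence p(m, j) = p(m, j−1) + p(m−j, j) gives 23.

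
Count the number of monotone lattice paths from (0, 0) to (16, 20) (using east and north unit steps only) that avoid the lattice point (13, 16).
Number of paths = 4932635085

Total paths from (0, 0) to (16, 20): C(36, 16) = 7307872110. Paths through (13, 16): (paths (0, 0) → (13, 16)) × (paths (13, 16) → (16, 20)) = C(29, 13) · C(7, 3) = 67863915 · 35 = 2375237025. Avoidance count = 7307872110 − 2375237025 = 4932635085.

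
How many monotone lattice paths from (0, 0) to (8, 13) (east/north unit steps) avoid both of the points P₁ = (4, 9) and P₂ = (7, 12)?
Number of paths = 81264

Inclusion–exclusion. Total paths: C(21, 8) = 203490. Through P₁: C(13, 4)·C(8, 4) = 50050. Through P₂: C(19, 7)·C(2, 1) = 100776. Since P₁ is strictly southwest of P₂, a monotone path through both must visit P₁ then P₂; paths through both = C(13, 4)·C(6, 3)·C(2, 1) = 28600. Avoid both = 203490 − 50050 − 100776 + 28600 = 81264.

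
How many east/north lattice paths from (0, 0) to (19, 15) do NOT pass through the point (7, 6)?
Number of paths = 1351583640

Total paths from (0, 0) to (19, 15): C(34, 19) = 1855967520. Paths through (7, 6): (paths (0, 0) → (7, 6)) × (paths (7, 6) → (19, 15)) = C(13, 7) · C(21, 12) = 1716 · 293930 = 504383880. Avoidance count = 1855967520 − 504383880 = 1351583640.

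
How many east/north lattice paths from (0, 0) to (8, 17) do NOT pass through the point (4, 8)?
Number of paths = 727650

Total paths from (0, 0) to (8, 17): C(25, 8) = 1081575. Paths through (4, 8): (paths (0, 0) → (4, 8)) × (paths (4, 8) → (8, 17)) = C(12, 4) · C(13, 4) = 495 · 715 = 353925. Avoidance count = 1081575 − 353925 = 727650.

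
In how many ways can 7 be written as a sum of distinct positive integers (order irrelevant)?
q(7) = 5

List partitions of 7 into distinct parts: 7, 6+1, 5+2, 4+3, 4+2+1. There are q(7) = 5. (Euler: this equals the number of odd-part partitions of 7.)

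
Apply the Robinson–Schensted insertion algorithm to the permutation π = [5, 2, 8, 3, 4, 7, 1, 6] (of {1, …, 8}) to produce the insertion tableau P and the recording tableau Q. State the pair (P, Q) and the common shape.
P = [1, 3, 4, 6] / [2, 7] / [5, 8];  Q = [1, 3, 5, 6] / [2, 4] / [7, 8];  common shape = (4, 2, 2)

Row-insert the values π_1, π_2, … into P one at a time, bumping the leftmost entry strictly greater than the inserted value down to the next row. The recording tableau Q records, in position (i, j), the step at which that cell was added to P.
  Insert 5 (step 1): P = [5];  Q = [1]
  Insert 2 (step 2): P = [2] / [5];  Q = [1] / [2]
  Insert 8 (step 3): P = [2, 8] / [5];  Q = [1, 3] / [2]
  Insert 3 (step 4): P = [2, 3] / [5, 8];  Q = [1, 3] / [2, 4]
  Insert 4 (step 5): P = [2, 3, 4] / [5, 8];  Q = [1, 3, 5] / [2, 4]
  Insert 7 (step 6): P = [2, 3, 4, 7] / [5, 8];  Q = [1, 3, 5, 6] / [2, 4]
  Insert 1 (step 7): P = [1, 3, 4, 7] / [2, 8] / [5];  Q = [1, 3, 5, 6] / [2, 4] / [7]
  Insert 6 (step 8): P = [1, 3, 4, 6] / [2, 7] / [5, 8];  Q = [1, 3, 5, 6] / [2, 4] / [7, 8]
Final shape: (4, 2, 2).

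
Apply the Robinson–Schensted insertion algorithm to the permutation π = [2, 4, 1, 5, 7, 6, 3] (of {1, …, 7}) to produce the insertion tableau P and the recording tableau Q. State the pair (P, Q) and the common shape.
P = [1, 3, 5, 6] / [2, 4] / [7];  Q = [1, 2, 4, 5] / [3, 6] / [7];  common shape = (4, 2, 1)

Row-insert the values π_1, π_2, … into P one at a time, bumping the leftmost entry strictly greater than the inserted value down to the next row. The recording tableau Q records, in position (i, j), the step at which that cell was added to P.
  Insert 2 (step 1): P = [2];  Q = [1]
  Insert 4 (step 2): P = [2, 4];  Q = [1, 2]
  Insert 1 (step 3): P = [1, 4] / [2];  Q = [1, 2] / [3]
  Insert 5 (step 4): P = [1, 4, 5] / [2];  Q = [1, 2, 4] / [3]
  Insert 7 (step 5): P = [1, 4, 5, 7] / [2];  Q = [1, 2, 4, 5] / [3]
  Insert 6 (step 6): P = [1, 4, 5, 6] / [2, 7];  Q = [1, 2, 4, 5] / [3, 6]
  Insert 3 (step 7): P = [1, 3, 5, 6] / [2, 4] / [7];  Q = [1, 2, 4, 5] / [3, 6] / [7]
Final shape: (4, 2, 1).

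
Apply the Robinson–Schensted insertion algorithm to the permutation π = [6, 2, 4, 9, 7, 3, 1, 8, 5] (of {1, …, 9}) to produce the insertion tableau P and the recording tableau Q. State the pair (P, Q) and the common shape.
P = [1, 3, 5, 8] / [2, 7] / [4, 9] / [6];  Q = [1, 3, 4, 8] / [2, 5] / [6, 9] / [7];  common shape = (4, 2, 2, 1)

Row-insert the values π_1, π_2, … into P one at a time, bumping the leftmost entry strictly greater than the inserted value down to the next row. The recording tableau Q records, in position (i, j), the step at which that cell was added to P.
  Insert 6 (step 1): P = [6];  Q = [1]
  Insert 2 (step 2): P = [2] / [6];  Q = [1] / [2]
  Insert 4 (step 3): P = [2, 4] / [6];  Q = [1, 3] / [2]
  Insert 9 (step 4): P = [2, 4, 9] / [6];  Q = [1, 3, 4] / [2]
  Insert 7 (step 5): P = [2, 4, 7] / [6, 9];  Q = [1, 3, 4] / [2, 5]
  Insert 3 (step 6): P = [2, 3, 7] / [4, 9] / [6];  Q = [1, 3, 4] / [2, 5] / [6]
  Insert 1 (step 7): P = [1, 3, 7] / [2, 9] / [4] / [6];  Q = [1, 3, 4] / [2, 5] / [6] / [7]
  Insert 8 (step 8): P = [1, 3, 7, 8] / [2, 9] / [4] / [6];  Q = [1, 3, 4, 8] / [2, 5] / [6] / [7]
  Insert 5 (step 9): P = [1, 3, 5, 8] / [2, 7] / [4, 9] / [6];  Q = [1, 3, 4, 8] / [2, 5] / [6, 9] / [7]
Final shape: (4, 2, 2, 1).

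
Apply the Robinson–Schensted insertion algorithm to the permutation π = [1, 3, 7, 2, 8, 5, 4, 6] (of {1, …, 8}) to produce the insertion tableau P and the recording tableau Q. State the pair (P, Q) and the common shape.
P = [1, 2, 4, 6] / [3, 5, 8] / [7];  Q = [1, 2, 3, 5] / [4, 6, 8] / [7];  common shape = (4, 3, 1)

Row-insert the values π_1, π_2, … into P one at a time, bumping the leftmost entry strictly greater than the inserted value down to the next row. The recording tableau Q records, in position (i, j), the step at which that cell was added to P.
  Insert 1 (step 1): P = [1];  Q = [1]
  Insert 3 (step 2): P = [1, 3];  Q = [1, 2]
  Insert 7 (step 3): P = [1, 3, 7];  Q = [1, 2, 3]
  Insert 2 (step 4): P = [1, 2, 7] / [3];  Q = [1, 2, 3] / [4]
  Insert 8 (step 5): P = [1, 2, 7, 8] / [3];  Q = [1, 2, 3, 5] / [4]
  Insert 5 (step 6): P = [1, 2, 5, 8] / [3, 7];  Q = [1, 2, 3, 5] / [4, 6]
  Insert 4 (step 7): P = [1, 2, 4, 8] / [3, 5] / [7];  Q = [1, 2, 3, 5] / [4, 6] / [7]
  Insert 6 (step 8): P = [1, 2, 4, 6] / [3, 5, 8] / [7];  Q = [1, 2, 3, 5] / [4, 6, 8] / [7]
Final shape: (4, 3, 1).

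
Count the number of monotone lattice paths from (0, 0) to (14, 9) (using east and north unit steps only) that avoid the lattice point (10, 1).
Number of paths = 811745

Total paths from (0, 0) to (14, 9): C(23, 14) = 817190. Paths through (10, 1): (paths (0, 0) → (10, 1)) × (paths (10, 1) → (14, 9)) = C(11, 10) · C(12, 4) = 11 · 495 = 5445. Avoidance count = 817190 − 5445 = 811745.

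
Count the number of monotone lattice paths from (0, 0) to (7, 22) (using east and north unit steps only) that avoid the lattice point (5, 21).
Number of paths = 1363440

Total paths from (0, 0) to (7, 22): C(29, 7) = 1560780. Paths through (5, 21): (paths (0, 0) → (5, 21)) × (paths (5, 21) → (7, 22)) = C(26, 5) · C(3, 2) = 65780 · 3 = 197340. Avoidance count = 1560780 − 197340 = 1363440.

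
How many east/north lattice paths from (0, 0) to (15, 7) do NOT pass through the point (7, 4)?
Number of paths = 116094

Total paths from (0, 0) to (15, 7): C(22, 15) = 170544. Paths through (7, 4): (paths (0, 0) → (7, 4)) × (paths (7, 4) → (15, 7)) = C(11, 7) · C(11, 8) = 330 · 165 = 54450. Avoidance count = 170544 − 54450 = 116094.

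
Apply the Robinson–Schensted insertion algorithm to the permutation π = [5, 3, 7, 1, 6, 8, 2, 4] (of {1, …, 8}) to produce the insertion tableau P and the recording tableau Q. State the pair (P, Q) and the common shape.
P = [1, 2, 4] / [3, 6, 8] / [5, 7];  Q = [1, 3, 6] / [2, 5, 8] / [4, 7];  common shape = (3, 3, 2)

Row-insert the values π_1, π_2, … into P one at a time, bumping the leftmost entry strictly greater than the inserted value down to the next row. The recording tableau Q records, in position (i, j), the step at which that cell was added to P.
  Insert 5 (step 1): P = [5];  Q = [1]
  Insert 3 (step 2): P = [3] / [5];  Q = [1] / [2]
  Insert 7 (step 3): P = [3, 7] / [5];  Q = [1, 3] / [2]
  Insert 1 (step 4): P = [1, 7] / [3] / [5];  Q = [1, 3] / [2] / [4]
  Insert 6 (step 5): P = [1, 6] / [3, 7] / [5];  Q = [1, 3] / [2, 5] / [4]
  Insert 8 (step 6): P = [1, 6, 8] / [3, 7] / [5];  Q = [1, 3, 6] / [2, 5] / [4]
  Insert 2 (step 7): P = [1, 2, 8] / [3, 6] / [5, 7];  Q = [1, 3, 6] / [2, 5] / [4, 7]
  Insert 4 (step 8): P = [1, 2, 4] / [3, 6, 8] / [5, 7];  Q = [1, 3, 6] / [2, 5, 8] / [4, 7]
Final shape: (3, 3, 2).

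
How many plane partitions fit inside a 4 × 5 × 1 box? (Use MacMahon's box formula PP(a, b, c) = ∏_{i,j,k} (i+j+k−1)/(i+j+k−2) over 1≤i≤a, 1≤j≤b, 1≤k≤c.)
PP(4, 5, 1) = 126

Evaluate the triple product over i = 1..4, j = 1..5, k = 1..1. The factors are (2/1) · (3/2) · (4/3) · (5/4) · (6/5) · (3/2) · (4/3) · (5/4) · … (20 factors total). The numerators and denominators telescope so the product is an integer; carrying out the multiplication exactly gives PP(4, 5, 1) = 126.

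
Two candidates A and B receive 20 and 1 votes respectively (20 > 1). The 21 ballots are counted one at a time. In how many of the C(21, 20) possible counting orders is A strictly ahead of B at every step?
Strict-lead orderings = 19

Total orderings of the 21 votes with 20 for A: C(21, 20) = 21. By the Bertrand ballot formula (Cycle Lemma / reflection principle), the number of orderings in which A is strictly ahead of B throughout is (p − q)/(p + q) · C(p + q, p) = (20 − 1)/(20 + 1) · 21 = 19.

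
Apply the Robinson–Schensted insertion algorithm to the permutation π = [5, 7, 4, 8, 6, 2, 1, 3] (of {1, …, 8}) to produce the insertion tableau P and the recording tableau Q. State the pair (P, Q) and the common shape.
P = [1, 3, 8] / [2, 6] / [4, 7] / [5];  Q = [1, 2, 4] / [3, 5] / [6, 8] / [7];  common shape = (3, 2, 2, 1)

Row-insert the values π_1, π_2, … into P one at a time, bumping the leftmost entry strictly greater than the inserted value down to the next row. The recording tableau Q records, in position (i, j), the step at which that cell was added to P.
  Insert 5 (step 1): P = [5];  Q = [1]
  Insert 7 (step 2): P = [5, 7];  Q = [1, 2]
  Insert 4 (step 3): P = [4, 7] / [5];  Q = [1, 2] / [3]
  Insert 8 (step 4): P = [4, 7, 8] / [5];  Q = [1, 2, 4] / [3]
  Insert 6 (step 5): P = [4, 6, 8] / [5, 7];  Q = [1, 2, 4] / [3, 5]
  Insert 2 (step 6): P = [2, 6, 8] / [4, 7] / [5];  Q = [1, 2, 4] / [3, 5] / [6]
  Insert 1 (step 7): P = [1, 6, 8] / [2, 7] / [4] / [5];  Q = [1, 2, 4] / [3, 5] / [6] / [7]
  Insert 3 (step 8): P = [1, 3, 8] / [2, 6] / [4, 7] / [5];  Q = [1, 2, 4] / [3, 5] / [6, 8] / [7]
Final shape: (3, 2, 2, 1).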